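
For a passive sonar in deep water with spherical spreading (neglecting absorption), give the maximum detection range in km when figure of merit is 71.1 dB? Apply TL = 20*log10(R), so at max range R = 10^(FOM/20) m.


At max range FOM = TL, so 20*log10(R) = 71.1
R = 10^(71.1/20) = 3589.22 m = 3.59 km

3.59 km


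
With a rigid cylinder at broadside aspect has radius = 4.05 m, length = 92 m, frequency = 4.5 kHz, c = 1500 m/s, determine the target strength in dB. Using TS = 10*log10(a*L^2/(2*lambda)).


lambda = 1500/4500 = 0.33333 m
TS = 10*log10(4.05*92^2/(2*0.33333)) = 47.11

47.11 dB


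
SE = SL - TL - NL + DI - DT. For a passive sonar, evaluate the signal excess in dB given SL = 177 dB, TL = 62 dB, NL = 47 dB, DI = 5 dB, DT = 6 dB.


67 dB


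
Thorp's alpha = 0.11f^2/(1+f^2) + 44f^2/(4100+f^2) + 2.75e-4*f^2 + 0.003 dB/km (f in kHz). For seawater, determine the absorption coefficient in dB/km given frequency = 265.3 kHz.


f^2 = 70384.09
alpha = 0.11*70384.09/(1+70384.09) + 44*70384.09/(4100+70384.09) + 2.75e-4*70384.09 + 0.003 = 61.047

61.047 dB/km


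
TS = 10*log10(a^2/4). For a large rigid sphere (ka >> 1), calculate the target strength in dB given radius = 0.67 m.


TS = 10*log10(0.67^2 / 4) = 10*log10(0.112225) = -9.5

-9.5 dB


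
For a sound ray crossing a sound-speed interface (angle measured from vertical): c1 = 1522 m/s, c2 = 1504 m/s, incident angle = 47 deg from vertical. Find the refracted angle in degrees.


sin(theta2) = (c2/c1)*sin(theta1) = (1504/1522)*sin(47 deg) = 0.7227
theta2 = arcsin(0.7227) = 46.28

46.28 deg


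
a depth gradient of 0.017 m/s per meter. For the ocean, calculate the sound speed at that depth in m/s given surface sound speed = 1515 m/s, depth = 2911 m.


1564.487 m/s


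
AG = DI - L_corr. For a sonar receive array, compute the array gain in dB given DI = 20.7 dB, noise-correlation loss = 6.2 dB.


AG = DI - L_corr = 20.7 - 6.2 = 14.5

14.5 dB


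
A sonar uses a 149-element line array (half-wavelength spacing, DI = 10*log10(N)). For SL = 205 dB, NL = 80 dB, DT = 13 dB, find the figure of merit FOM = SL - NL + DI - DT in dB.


Step 1: DI = 10*log10(149) = 21.73 dB
Step 2: FOM = SL - NL + DI - DT = 205 - 80 + 21.73 - 13 = 133.73

133.73 dB


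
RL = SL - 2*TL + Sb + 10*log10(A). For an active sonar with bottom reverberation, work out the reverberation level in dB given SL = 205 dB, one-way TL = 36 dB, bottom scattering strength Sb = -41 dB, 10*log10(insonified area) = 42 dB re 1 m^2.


134 dB


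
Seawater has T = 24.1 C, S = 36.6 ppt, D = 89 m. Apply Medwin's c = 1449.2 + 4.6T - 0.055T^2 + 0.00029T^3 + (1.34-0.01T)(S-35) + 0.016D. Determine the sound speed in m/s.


c = 1449.2 + 4.6*24.1 - 0.055*24.1^2 + 0.00029*24.1^3 + (1.34 - 0.01*24.1)*(36.6 - 35) + 0.016*89 = 1535.36

1535.36 m/s


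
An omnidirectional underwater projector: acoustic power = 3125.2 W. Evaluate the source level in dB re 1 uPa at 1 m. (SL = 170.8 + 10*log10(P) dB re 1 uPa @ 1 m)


205.75 dB


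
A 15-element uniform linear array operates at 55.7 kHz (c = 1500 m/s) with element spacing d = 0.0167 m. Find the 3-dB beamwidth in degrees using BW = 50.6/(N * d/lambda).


5.44 deg


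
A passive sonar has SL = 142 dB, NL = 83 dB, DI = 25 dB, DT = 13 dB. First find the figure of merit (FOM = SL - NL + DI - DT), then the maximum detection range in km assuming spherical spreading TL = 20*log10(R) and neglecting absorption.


Step 1: FOM = SL - NL + DI - DT = 142 - 83 + 25 - 13 = 71 dB
Step 2: at max range FOM = TL = 20*log10(R), so R = 10^(71/20) = 3548.13 m = 3.55 km

3.55 km


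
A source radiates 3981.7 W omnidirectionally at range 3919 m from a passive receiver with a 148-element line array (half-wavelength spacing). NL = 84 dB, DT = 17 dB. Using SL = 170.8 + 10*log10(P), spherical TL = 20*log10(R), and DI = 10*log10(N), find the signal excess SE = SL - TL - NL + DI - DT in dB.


Step 1: SL = 170.8 + 10*log10(3981.7) = 206.8 dB
Step 2: TL = 20*log10(3919) = 71.86 dB
Step 3: DI = 10*log10(148) = 21.7 dB
Step 4: SE = SL - TL - NL + DI - DT = 206.8 - 71.86 - 84 + 21.7 - 17 = 55.64

55.64 dB


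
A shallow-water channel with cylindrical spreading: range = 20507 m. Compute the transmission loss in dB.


43.12 dB


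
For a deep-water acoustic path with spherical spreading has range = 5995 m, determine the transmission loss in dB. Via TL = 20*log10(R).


TL = 20*log10(5995) = 75.56

75.56 dB


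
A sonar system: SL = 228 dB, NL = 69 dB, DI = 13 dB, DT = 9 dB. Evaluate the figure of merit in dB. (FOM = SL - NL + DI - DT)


FOM = SL - NL + DI - DT = 228 - 69 + 13 - 9 = 163

163 dB


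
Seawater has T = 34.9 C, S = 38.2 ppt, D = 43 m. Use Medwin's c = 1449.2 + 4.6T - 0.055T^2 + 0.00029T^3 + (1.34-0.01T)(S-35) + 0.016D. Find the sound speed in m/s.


c = 1449.2 + 4.6*34.9 - 0.055*34.9^2 + 0.00029*34.9^3 + (1.34 - 0.01*34.9)*(38.2 - 35) + 0.016*43 = 1558.94

1558.94 m/s


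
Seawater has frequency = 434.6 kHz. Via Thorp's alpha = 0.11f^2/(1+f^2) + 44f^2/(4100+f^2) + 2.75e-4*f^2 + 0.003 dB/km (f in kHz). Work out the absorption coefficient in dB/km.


95.119 dB/km


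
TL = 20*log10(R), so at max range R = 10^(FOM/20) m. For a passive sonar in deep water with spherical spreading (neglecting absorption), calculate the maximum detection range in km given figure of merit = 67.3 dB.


At max range FOM = TL, so 20*log10(R) = 67.3
R = 10^(67.3/20) = 2317.39 m = 2.32 km

2.32 km


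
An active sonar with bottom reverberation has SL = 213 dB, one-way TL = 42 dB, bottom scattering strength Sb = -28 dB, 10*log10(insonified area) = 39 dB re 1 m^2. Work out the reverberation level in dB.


RL = SL - 2*TL + Sb + 10*log10(A) = 213 - 2*42 + (-28) + 39 = 140

140 dB


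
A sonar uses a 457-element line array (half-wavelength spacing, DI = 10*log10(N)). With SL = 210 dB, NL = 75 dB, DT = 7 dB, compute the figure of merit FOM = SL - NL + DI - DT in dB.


Step 1: DI = 10*log10(457) = 26.6 dB
Step 2: FOM = SL - NL + DI - DT = 210 - 75 + 26.6 - 7 = 154.6

154.6 dB


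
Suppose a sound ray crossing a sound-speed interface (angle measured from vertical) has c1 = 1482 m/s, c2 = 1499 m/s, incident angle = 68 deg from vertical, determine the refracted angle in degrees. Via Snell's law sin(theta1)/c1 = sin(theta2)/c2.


sin(theta2) = (c2/c1)*sin(theta1) = (1499/1482)*sin(68 deg) = 0.93782
theta2 = arcsin(0.93782) = 69.69

69.69 deg


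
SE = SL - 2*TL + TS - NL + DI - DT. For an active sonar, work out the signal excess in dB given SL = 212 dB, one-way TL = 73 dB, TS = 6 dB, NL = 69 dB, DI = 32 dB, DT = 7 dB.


SE = SL - 2*TL + TS - NL + DI - DT = 212 - 2*73 + (6) - 69 + 32 - 7 = 28

28 dB


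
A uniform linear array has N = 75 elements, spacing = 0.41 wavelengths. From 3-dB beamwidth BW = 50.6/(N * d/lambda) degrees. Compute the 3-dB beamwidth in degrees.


BW = 50.6 / (75 * 0.41) = 50.6 / 30.75 = 1.65

1.65 deg


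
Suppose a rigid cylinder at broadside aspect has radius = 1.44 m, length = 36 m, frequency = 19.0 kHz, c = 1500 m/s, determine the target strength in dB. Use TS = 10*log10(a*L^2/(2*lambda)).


40.73 dB


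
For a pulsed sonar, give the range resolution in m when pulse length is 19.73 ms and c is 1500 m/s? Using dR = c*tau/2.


14.7975 m


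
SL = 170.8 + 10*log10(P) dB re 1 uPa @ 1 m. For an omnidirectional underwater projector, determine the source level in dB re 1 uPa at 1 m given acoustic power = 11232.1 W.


211.3 dB


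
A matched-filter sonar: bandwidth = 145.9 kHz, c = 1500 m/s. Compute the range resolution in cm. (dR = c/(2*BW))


dR = c/(2*BW) = 1500 / (2 * 145.9e3) = 0.0051 m = 0.51 cm

0.51 cm


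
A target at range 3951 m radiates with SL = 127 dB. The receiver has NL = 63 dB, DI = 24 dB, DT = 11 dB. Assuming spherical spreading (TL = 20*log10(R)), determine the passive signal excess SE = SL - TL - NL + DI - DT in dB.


Step 1: TL = 20*log10(3951) = 71.93 dB
Step 2: SE = 127 - 71.93 - 63 + 24 - 11 = 5.07

5.07 dB


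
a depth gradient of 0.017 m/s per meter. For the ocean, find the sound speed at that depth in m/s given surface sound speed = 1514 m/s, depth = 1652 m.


c = 1514 + 0.017 * 1652 = 1542.084

1542.084 m/s


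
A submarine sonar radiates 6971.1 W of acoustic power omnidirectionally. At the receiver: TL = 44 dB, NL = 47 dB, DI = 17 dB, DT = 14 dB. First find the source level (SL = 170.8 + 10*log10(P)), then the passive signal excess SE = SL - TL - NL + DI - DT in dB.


Step 1: SL = 170.8 + 10*log10(6971.1) = 209.23 dB
Step 2: SE = SL - TL - NL + DI - DT = 209.23 - 44 - 47 + 17 - 14 = 121.23

121.23 dB


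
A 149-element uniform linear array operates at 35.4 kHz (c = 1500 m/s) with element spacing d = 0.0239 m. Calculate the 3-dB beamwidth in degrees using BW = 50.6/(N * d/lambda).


Step 1: lambda = 1500/35400 = 0.04237 m
Step 2: d/lambda = 0.0239/0.04237 = 0.5641
Step 3: BW = 50.6/(N * d/lambda) = 50.6/(149 * 0.5641) = 0.6

0.6 deg


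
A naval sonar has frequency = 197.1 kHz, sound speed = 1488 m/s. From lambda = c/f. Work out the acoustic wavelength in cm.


lambda = c/f = 1488 / 197100 = 0.0075 m = 0.75 cm

0.75 cm


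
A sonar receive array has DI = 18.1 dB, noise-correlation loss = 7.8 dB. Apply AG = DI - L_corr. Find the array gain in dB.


10.3 dB


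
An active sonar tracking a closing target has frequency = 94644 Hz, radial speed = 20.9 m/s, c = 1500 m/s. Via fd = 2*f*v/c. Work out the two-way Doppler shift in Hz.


fd = 2*f*v/c = 2 * 94644 * 20.9 / 1500 = 2637.41

2637.41 Hz


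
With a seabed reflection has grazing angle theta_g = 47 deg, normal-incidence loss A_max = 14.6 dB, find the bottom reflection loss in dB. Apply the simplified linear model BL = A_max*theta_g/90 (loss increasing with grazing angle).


BL = A_max * theta_g / 90 = 14.6 * 47 / 90 = 7.62

7.62 dB


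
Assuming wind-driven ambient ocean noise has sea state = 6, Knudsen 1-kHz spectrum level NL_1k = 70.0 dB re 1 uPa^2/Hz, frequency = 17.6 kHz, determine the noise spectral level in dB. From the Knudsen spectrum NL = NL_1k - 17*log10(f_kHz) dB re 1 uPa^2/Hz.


NL = NL_1k - 17*log10(f_kHz) = 70.0 - 17*log10(17.6) = 70.0 - (21.17) = 48.83

48.83 dB


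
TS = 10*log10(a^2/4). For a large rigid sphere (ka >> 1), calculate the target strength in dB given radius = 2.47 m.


1.83 dB


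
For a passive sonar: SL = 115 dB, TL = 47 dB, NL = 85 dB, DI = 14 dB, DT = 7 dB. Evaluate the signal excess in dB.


SE = SL - TL - NL + DI - DT = 115 - 47 - 85 + 14 - 7 = -10

-10 dB


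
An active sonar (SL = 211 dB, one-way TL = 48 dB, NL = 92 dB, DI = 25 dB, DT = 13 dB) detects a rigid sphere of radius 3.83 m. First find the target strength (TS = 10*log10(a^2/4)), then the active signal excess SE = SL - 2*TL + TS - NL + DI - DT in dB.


Step 1: TS = 10*log10(3.83^2/4) = 5.64 dB
Step 2: SE = SL - 2*TL + TS - NL + DI - DT = 211 - 2*48 + (5.64) - 92 + 25 - 13 = 40.64

40.64 dB


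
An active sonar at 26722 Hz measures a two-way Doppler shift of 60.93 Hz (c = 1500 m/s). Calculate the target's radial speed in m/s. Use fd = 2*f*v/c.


1.71 m/s


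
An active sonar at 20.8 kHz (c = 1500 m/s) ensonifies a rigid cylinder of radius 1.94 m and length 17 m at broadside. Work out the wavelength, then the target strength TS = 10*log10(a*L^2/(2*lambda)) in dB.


Step 1: lambda = c/f = 1500/20800 = 0.07212 m
Step 2: TS = 10*log10(a*L^2/(2*lambda)) = 10*log10(1.94*17^2/(2*0.07212)) = 35.9

35.9 dB


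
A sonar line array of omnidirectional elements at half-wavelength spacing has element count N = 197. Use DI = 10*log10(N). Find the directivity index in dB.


DI = 10*log10(197) = 22.94

22.94 dB


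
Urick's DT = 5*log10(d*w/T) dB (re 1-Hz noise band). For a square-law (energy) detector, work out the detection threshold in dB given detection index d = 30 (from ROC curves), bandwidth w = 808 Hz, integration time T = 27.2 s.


14.75 dB


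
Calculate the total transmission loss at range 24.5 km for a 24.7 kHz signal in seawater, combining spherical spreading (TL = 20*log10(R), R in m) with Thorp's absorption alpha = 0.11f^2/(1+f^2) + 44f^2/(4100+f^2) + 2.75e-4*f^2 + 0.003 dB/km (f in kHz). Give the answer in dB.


Step 1 (Thorp): alpha = 0.11*610.09/(1+610.09) + 44*610.09/(4100+610.09) + 2.75e-4*610.09 + 0.003 = 5.9798 dB/km
Step 2: TL_spread = 20*log10(24500) = 87.78 dB
Step 3: TL_abs = alpha*R = 5.9798 * 24.5 = 146.51 dB
Step 4: TL_total = 87.78 + 146.51 = 234.29

234.29 dB


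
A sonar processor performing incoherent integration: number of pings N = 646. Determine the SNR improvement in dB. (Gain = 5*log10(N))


Gain = 5*log10(646) = 14.05

14.05 dB


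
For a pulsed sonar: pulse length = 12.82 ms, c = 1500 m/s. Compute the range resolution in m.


dR = c*tau/2 = 1500 * 12.82e-3 / 2 = 9.615

9.615 m


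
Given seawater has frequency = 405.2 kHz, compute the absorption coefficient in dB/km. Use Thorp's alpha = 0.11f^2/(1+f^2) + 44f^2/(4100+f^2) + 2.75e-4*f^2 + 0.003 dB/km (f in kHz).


f^2 = 164187.04
alpha = 0.11*164187.04/(1+164187.04) + 44*164187.04/(4100+164187.04) + 2.75e-4*164187.04 + 0.003 = 88.192

88.192 dB/km


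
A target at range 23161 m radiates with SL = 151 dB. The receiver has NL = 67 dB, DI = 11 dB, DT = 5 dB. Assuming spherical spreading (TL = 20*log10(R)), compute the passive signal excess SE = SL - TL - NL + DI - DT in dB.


2.7 dB


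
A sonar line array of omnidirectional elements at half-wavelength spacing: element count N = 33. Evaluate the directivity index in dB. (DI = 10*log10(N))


DI = 10*log10(33) = 15.19

15.19 dB


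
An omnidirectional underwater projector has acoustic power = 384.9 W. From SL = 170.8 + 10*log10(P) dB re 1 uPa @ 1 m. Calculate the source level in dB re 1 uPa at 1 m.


SL = 170.8 + 10*log10(384.9) = 170.8 + 25.85 = 196.65

196.65 dB


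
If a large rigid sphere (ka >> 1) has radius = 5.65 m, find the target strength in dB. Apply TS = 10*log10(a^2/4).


TS = 10*log10(5.65^2 / 4) = 10*log10(7.980625) = 9.02

9.02 dB


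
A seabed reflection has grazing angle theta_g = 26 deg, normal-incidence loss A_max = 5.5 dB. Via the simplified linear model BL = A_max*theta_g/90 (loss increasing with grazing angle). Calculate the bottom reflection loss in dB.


BL = A_max * theta_g / 90 = 5.5 * 26 / 90 = 1.59

1.59 dB


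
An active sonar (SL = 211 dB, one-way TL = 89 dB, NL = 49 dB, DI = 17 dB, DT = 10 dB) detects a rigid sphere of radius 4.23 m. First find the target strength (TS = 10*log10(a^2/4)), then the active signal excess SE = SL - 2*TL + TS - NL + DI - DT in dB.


Step 1: TS = 10*log10(4.23^2/4) = 6.51 dB
Step 2: SE = SL - 2*TL + TS - NL + DI - DT = 211 - 2*89 + (6.51) - 49 + 17 - 10 = -2.49

-2.49 dB


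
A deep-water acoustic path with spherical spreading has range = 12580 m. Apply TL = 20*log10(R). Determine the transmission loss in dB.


81.99 dB


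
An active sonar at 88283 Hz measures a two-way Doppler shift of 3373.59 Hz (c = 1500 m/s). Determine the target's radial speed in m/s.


From fd = 2*f*v/c, v = c*fd/(2*f) = 1500 * 3373.59 / (2*88283) = 28.66

28.66 m/s


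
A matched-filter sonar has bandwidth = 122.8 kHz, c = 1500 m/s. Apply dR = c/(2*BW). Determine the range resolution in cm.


dR = c/(2*BW) = 1500 / (2 * 122.8e3) = 0.0061 m = 0.61 cm

0.61 cm


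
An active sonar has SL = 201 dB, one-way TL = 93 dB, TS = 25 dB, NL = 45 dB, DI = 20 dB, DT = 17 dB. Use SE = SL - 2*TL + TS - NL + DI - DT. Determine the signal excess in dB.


-2 dB


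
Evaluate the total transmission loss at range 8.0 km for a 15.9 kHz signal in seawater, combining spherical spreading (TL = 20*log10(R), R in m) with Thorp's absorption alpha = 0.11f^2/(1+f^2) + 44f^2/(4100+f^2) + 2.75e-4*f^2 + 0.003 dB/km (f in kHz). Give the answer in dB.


Step 1 (Thorp): alpha = 0.11*252.81/(1+252.81) + 44*252.81/(4100+252.81) + 2.75e-4*252.81 + 0.003 = 2.7376 dB/km
Step 2: TL_spread = 20*log10(8000) = 78.06 dB
Step 3: TL_abs = alpha*R = 2.7376 * 8.0 = 21.9 dB
Step 4: TL_total = 78.06 + 21.9 = 99.96

99.96 dB


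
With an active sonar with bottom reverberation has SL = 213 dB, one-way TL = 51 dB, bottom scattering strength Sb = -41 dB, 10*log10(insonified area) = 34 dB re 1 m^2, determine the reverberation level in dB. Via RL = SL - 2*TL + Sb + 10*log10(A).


RL = SL - 2*TL + Sb + 10*log10(A) = 213 - 2*51 + (-41) + 34 = 104

104 dB


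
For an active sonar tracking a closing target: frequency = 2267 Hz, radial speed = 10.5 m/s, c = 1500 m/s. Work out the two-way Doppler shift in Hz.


fd = 2*f*v/c = 2 * 2267 * 10.5 / 1500 = 31.74

31.74 Hz


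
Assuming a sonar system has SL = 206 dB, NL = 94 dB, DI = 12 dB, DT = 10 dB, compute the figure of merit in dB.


FOM = SL - NL + DI - DT = 206 - 94 + 12 - 10 = 114

114 dB


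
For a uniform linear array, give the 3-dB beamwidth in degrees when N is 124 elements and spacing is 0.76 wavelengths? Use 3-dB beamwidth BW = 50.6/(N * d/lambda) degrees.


BW = 50.6 / (124 * 0.76) = 50.6 / 94.24 = 0.54

0.54 deg


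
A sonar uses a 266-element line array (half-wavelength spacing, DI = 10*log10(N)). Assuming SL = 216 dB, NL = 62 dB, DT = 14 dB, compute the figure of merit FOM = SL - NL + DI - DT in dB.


Step 1: DI = 10*log10(266) = 24.25 dB
Step 2: FOM = SL - NL + DI - DT = 216 - 62 + 24.25 - 14 = 164.25

164.25 dB


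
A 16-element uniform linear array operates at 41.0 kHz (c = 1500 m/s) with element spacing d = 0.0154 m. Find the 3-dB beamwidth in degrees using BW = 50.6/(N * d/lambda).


7.51 deg


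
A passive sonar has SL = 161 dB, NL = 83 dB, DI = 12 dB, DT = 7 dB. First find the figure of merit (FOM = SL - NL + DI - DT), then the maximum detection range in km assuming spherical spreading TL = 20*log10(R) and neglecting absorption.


Step 1: FOM = SL - NL + DI - DT = 161 - 83 + 12 - 7 = 83 dB
Step 2: at max range FOM = TL = 20*log10(R), so R = 10^(83/20) = 14125.38 m = 14.13 km

14.13 km


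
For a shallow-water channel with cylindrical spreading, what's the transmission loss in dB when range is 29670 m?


44.72 dB


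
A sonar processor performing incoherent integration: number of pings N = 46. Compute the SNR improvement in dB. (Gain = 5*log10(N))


Gain = 5*log10(46) = 8.31

8.31 dB


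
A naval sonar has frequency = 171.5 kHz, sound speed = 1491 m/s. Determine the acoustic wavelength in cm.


lambda = c/f = 1491 / 171500 = 0.0087 m = 0.87 cm

0.87 cm


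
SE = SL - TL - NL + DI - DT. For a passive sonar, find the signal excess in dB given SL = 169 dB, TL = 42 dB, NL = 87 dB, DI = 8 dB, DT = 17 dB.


31 dB


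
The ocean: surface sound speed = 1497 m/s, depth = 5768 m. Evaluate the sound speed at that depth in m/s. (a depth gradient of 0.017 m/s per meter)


c = 1497 + 0.017 * 5768 = 1595.056

1595.056 m/s


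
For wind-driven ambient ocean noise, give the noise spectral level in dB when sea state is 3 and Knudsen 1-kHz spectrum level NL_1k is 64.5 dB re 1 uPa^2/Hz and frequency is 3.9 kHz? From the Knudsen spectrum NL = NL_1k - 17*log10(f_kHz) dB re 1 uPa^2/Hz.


NL = NL_1k - 17*log10(f_kHz) = 64.5 - 17*log10(3.9) = 64.5 - (10.05) = 54.45

54.45 dB


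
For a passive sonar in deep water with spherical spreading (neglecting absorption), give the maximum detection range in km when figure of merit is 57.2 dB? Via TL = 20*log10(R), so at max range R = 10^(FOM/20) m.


At max range FOM = TL, so 20*log10(R) = 57.2
R = 10^(57.2/20) = 724.44 m = 0.72 km

0.72 km


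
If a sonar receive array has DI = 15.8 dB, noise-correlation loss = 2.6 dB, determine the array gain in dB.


AG = DI - L_corr = 15.8 - 2.6 = 13.2

13.2 dB


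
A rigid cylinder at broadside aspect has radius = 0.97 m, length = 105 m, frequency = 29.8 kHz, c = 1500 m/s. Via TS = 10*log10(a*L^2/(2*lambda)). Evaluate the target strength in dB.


lambda = 1500/29800 = 0.05034 m
TS = 10*log10(0.97*105^2/(2*0.05034)) = 50.26

50.26 dB


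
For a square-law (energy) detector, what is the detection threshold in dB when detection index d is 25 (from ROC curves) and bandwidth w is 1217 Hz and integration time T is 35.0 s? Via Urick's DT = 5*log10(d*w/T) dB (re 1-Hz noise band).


DT = 5*log10(d*w/T) = 5*log10(25 * 1217 / 35.0) = 5*log10(869.29) = 14.7

14.7 dB


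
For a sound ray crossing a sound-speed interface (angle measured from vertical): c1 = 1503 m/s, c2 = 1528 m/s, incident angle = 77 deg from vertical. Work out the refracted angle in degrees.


82.13 deg


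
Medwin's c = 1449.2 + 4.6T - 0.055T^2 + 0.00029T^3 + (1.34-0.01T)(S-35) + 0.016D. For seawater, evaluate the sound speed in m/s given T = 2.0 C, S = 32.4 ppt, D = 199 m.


c = 1449.2 + 4.6*2.0 - 0.055*2.0^2 + 0.00029*2.0^3 + (1.34 - 0.01*2.0)*(32.4 - 35) + 0.016*199 = 1457.93

1457.93 m/s


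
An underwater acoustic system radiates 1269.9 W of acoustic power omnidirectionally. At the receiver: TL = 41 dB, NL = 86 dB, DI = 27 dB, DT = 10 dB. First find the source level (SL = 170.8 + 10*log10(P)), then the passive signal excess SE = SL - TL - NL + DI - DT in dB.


Step 1: SL = 170.8 + 10*log10(1269.9) = 201.84 dB
Step 2: SE = SL - TL - NL + DI - DT = 201.84 - 41 - 86 + 27 - 10 = 91.84

91.84 dB


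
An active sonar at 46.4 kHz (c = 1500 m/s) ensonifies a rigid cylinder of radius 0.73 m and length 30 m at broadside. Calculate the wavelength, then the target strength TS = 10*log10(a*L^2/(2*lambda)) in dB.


Step 1: lambda = c/f = 1500/46400 = 0.03233 m
Step 2: TS = 10*log10(a*L^2/(2*lambda)) = 10*log10(0.73*30^2/(2*0.03233)) = 40.07

40.07 dB


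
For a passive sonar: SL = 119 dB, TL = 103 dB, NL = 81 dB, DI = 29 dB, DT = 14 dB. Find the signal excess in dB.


SE = SL - TL - NL + DI - DT = 119 - 103 - 81 + 29 - 14 = -50

-50 dB


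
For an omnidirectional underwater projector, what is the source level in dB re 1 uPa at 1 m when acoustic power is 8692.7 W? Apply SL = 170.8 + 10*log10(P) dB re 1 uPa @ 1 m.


SL = 170.8 + 10*log10(8692.7) = 170.8 + 39.39 = 210.19

210.19 dB


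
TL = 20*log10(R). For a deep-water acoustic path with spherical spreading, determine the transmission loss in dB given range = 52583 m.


94.42 dB


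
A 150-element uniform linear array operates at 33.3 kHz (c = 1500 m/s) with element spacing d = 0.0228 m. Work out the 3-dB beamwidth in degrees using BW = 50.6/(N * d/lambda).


Step 1: lambda = 1500/33300 = 0.04505 m
Step 2: d/lambda = 0.0228/0.04505 = 0.5061
Step 3: BW = 50.6/(N * d/lambda) = 50.6/(150 * 0.5061) = 0.67

0.67 deg


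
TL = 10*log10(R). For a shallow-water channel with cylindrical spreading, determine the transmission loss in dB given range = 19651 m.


TL = 10*log10(19651) = 42.93

42.93 dB


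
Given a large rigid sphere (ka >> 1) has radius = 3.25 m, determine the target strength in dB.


TS = 10*log10(3.25^2 / 4) = 10*log10(2.640625) = 4.22

4.22 dB


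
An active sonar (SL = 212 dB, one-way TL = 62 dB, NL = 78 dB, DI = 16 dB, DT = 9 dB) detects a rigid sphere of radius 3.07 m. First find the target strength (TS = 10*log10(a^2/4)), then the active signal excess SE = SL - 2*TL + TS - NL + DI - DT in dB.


Step 1: TS = 10*log10(3.07^2/4) = 3.72 dB
Step 2: SE = SL - 2*TL + TS - NL + DI - DT = 212 - 2*62 + (3.72) - 78 + 16 - 9 = 20.72

20.72 dB


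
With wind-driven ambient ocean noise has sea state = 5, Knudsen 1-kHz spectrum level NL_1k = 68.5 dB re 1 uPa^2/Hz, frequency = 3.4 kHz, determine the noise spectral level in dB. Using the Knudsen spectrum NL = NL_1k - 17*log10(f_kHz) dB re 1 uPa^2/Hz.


59.46 dB


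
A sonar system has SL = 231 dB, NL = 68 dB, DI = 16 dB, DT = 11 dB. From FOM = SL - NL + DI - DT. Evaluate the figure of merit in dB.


FOM = SL - NL + DI - DT = 231 - 68 + 16 - 11 = 168

168 dB


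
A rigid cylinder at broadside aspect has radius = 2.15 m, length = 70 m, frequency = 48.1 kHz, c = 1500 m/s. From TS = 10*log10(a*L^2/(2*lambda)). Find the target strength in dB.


lambda = 1500/48100 = 0.03119 m
TS = 10*log10(2.15*70^2/(2*0.03119)) = 52.28

52.28 dB


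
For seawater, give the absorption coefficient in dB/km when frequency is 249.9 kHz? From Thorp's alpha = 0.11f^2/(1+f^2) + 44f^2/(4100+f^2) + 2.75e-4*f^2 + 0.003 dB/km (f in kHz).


58.576 dB/km


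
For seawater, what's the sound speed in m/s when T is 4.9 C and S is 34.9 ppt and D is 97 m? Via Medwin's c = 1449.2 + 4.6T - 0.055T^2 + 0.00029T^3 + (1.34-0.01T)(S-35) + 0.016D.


c = 1449.2 + 4.6*4.9 - 0.055*4.9^2 + 0.00029*4.9^3 + (1.34 - 0.01*4.9)*(34.9 - 35) + 0.016*97 = 1471.88

1471.88 m/s


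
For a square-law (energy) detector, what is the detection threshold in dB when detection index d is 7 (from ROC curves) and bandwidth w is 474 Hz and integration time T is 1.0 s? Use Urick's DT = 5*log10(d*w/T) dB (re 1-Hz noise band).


DT = 5*log10(d*w/T) = 5*log10(7 * 474 / 1.0) = 5*log10(3318.0) = 17.6

17.6 dB


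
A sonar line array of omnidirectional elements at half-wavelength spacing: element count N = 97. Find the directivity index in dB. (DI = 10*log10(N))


DI = 10*log10(97) = 19.87

19.87 dB


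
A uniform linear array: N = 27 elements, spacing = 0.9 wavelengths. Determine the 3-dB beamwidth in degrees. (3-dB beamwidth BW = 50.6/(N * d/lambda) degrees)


BW = 50.6 / (27 * 0.9) = 50.6 / 24.3 = 2.08

2.08 deg


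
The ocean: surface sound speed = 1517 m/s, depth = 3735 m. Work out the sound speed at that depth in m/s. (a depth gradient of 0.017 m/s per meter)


c = 1517 + 0.017 * 3735 = 1580.495

1580.495 m/s


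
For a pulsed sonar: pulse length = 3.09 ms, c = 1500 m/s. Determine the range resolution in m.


dR = c*tau/2 = 1500 * 3.09e-3 / 2 = 2.3175

2.3175 m


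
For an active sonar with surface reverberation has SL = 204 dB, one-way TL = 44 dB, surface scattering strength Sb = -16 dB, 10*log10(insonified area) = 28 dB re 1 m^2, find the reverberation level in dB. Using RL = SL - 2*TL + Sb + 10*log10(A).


128 dB


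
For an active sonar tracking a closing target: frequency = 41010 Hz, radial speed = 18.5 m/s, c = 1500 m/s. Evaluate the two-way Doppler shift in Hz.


fd = 2*f*v/c = 2 * 41010 * 18.5 / 1500 = 1011.58

1011.58 Hz


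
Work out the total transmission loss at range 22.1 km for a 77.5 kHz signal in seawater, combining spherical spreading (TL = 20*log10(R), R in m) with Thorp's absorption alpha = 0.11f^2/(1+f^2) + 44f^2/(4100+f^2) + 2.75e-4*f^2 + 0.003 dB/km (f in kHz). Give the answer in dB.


Step 1 (Thorp): alpha = 0.11*6006.25/(1+6006.25) + 44*6006.25/(4100+6006.25) + 2.75e-4*6006.25 + 0.003 = 27.9144 dB/km
Step 2: TL_spread = 20*log10(22100) = 86.89 dB
Step 3: TL_abs = alpha*R = 27.9144 * 22.1 = 616.91 dB
Step 4: TL_total = 86.89 + 616.91 = 703.8

703.8 dB


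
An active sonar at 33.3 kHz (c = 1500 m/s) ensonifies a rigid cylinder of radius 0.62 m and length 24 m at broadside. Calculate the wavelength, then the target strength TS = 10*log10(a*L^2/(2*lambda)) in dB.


Step 1: lambda = c/f = 1500/33300 = 0.04505 m
Step 2: TS = 10*log10(a*L^2/(2*lambda)) = 10*log10(0.62*24^2/(2*0.04505)) = 35.98

35.98 dB


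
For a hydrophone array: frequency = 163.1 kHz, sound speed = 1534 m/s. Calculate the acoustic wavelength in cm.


lambda = c/f = 1534 / 163100 = 0.0094 m = 0.94 cm

0.94 cm


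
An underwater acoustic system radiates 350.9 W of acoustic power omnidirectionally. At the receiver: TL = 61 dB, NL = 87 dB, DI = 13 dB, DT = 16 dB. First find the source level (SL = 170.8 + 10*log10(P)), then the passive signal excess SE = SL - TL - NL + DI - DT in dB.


Step 1: SL = 170.8 + 10*log10(350.9) = 196.25 dB
Step 2: SE = SL - TL - NL + DI - DT = 196.25 - 61 - 87 + 13 - 16 = 45.25

45.25 dB


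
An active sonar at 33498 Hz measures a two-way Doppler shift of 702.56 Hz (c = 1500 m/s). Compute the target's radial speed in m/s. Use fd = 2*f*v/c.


From fd = 2*f*v/c, v = c*fd/(2*f) = 1500 * 702.56 / (2*33498) = 15.73

15.73 m/s


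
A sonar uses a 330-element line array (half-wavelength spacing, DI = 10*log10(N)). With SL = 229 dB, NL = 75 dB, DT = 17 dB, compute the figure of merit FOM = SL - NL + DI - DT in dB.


162.19 dB


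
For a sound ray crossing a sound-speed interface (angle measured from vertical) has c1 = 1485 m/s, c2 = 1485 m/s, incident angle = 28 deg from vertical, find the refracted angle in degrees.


sin(theta2) = (c2/c1)*sin(theta1) = (1485/1485)*sin(28 deg) = 0.46947
theta2 = arcsin(0.46947) = 28.0

28.0 deg


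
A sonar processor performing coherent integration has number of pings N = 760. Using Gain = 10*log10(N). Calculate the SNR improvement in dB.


28.81 dB


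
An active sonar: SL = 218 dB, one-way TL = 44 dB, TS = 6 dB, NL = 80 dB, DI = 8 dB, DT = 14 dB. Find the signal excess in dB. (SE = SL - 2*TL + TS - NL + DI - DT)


SE = SL - 2*TL + TS - NL + DI - DT = 218 - 2*44 + (6) - 80 + 8 - 14 = 50

50 dB


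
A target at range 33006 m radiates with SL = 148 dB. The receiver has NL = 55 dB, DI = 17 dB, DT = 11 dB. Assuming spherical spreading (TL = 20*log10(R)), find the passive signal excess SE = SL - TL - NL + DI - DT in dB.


Step 1: TL = 20*log10(33006) = 90.37 dB
Step 2: SE = 148 - 90.37 - 55 + 17 - 11 = 8.63

8.63 dB


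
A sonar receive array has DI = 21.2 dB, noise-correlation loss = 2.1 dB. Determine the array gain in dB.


AG = DI - L_corr = 21.2 - 2.1 = 19.1

19.1 dB


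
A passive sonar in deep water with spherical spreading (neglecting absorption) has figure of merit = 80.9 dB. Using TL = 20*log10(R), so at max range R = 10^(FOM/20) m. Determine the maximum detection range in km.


At max range FOM = TL, so 20*log10(R) = 80.9
R = 10^(80.9/20) = 11091.75 m = 11.09 km

11.09 km


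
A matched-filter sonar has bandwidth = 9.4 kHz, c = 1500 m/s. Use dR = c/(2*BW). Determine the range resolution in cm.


dR = c/(2*BW) = 1500 / (2 * 9.4e3) = 0.0798 m = 7.98 cm

7.98 cm


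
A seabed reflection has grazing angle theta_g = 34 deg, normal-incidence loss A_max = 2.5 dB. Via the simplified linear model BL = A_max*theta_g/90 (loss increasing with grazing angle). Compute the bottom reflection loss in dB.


0.94 dB


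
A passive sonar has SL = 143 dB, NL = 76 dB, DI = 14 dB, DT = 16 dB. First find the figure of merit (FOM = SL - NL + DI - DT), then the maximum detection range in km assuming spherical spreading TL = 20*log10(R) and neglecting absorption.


Step 1: FOM = SL - NL + DI - DT = 143 - 76 + 14 - 16 = 65 dB
Step 2: at max range FOM = TL = 20*log10(R), so R = 10^(65/20) = 1778.28 m = 1.78 km

1.78 km


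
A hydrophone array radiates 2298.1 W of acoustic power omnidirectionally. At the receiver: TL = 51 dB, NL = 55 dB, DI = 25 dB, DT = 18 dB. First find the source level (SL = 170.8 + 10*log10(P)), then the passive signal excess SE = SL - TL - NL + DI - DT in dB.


Step 1: SL = 170.8 + 10*log10(2298.1) = 204.41 dB
Step 2: SE = SL - TL - NL + DI - DT = 204.41 - 51 - 55 + 25 - 18 = 105.41

105.41 dB


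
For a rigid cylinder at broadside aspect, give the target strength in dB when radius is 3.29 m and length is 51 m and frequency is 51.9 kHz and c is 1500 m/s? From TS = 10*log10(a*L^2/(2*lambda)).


51.7 dB


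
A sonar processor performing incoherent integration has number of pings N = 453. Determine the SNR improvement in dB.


Gain = 5*log10(453) = 13.28

13.28 dB


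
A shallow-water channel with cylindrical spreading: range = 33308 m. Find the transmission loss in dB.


45.23 dB


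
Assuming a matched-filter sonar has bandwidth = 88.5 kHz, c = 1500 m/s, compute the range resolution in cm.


dR = c/(2*BW) = 1500 / (2 * 88.5e3) = 0.0085 m = 0.85 cm

0.85 cm


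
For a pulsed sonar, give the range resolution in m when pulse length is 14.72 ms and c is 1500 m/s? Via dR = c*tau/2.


dR = c*tau/2 = 1500 * 14.72e-3 / 2 = 11.04

11.04 m


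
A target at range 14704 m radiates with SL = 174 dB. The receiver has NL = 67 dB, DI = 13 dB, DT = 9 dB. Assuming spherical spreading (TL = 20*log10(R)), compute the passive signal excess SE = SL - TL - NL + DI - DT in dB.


27.65 dB


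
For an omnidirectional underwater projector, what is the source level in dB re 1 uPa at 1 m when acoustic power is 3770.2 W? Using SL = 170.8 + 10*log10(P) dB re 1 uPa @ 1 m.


SL = 170.8 + 10*log10(3770.2) = 170.8 + 35.76 = 206.56

206.56 dB


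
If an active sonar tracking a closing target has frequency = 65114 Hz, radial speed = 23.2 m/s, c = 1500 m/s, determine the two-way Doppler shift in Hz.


fd = 2*f*v/c = 2 * 65114 * 23.2 / 1500 = 2014.19

2014.19 Hz


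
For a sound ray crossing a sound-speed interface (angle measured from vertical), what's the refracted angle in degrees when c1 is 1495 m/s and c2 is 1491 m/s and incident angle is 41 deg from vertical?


sin(theta2) = (c2/c1)*sin(theta1) = (1491/1495)*sin(41 deg) = 0.6543
theta2 = arcsin(0.6543) = 40.87

40.87 deg


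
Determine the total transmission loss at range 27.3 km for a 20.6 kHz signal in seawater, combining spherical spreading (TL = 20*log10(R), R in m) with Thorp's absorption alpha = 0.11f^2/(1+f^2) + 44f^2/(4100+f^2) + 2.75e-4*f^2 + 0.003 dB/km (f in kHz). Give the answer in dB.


207.65 dB


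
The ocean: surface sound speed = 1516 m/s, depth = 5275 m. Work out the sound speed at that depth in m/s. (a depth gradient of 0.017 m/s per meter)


c = 1516 + 0.017 * 5275 = 1605.675

1605.675 m/s


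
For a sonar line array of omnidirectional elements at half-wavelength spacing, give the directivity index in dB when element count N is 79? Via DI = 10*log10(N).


DI = 10*log10(79) = 18.98

18.98 dB


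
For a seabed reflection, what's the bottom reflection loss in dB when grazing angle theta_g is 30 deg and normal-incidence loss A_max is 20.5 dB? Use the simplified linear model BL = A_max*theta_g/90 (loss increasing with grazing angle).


BL = A_max * theta_g / 90 = 20.5 * 30 / 90 = 6.83

6.83 dB


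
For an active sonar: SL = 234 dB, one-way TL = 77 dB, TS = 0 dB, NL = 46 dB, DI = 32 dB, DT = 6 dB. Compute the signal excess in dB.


SE = SL - 2*TL + TS - NL + DI - DT = 234 - 2*77 + (0) - 46 + 32 - 6 = 60

60 dB


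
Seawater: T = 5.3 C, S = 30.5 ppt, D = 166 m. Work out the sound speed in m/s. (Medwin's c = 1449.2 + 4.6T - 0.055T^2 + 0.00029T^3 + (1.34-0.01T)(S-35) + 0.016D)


c = 1449.2 + 4.6*5.3 - 0.055*5.3^2 + 0.00029*5.3^3 + (1.34 - 0.01*5.3)*(30.5 - 35) + 0.016*166 = 1468.94

1468.94 m/s


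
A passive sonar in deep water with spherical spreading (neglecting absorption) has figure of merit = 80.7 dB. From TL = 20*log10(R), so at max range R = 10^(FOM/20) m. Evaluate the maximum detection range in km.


At max range FOM = TL, so 20*log10(R) = 80.7
R = 10^(80.7/20) = 10839.27 m = 10.84 km

10.84 km


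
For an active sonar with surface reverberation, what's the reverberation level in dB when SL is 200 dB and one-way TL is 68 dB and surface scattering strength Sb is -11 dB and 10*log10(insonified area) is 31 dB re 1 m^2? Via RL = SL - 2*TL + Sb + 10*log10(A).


RL = SL - 2*TL + Sb + 10*log10(A) = 200 - 2*68 + (-11) + 31 = 84

84 dB


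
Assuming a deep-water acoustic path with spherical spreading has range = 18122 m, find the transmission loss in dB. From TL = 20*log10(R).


TL = 20*log10(18122) = 85.16

85.16 dB


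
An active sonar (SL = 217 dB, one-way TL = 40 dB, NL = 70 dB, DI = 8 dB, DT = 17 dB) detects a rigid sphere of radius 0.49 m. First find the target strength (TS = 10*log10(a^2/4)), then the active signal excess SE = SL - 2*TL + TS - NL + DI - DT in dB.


Step 1: TS = 10*log10(0.49^2/4) = -12.22 dB
Step 2: SE = SL - 2*TL + TS - NL + DI - DT = 217 - 2*40 + (-12.22) - 70 + 8 - 17 = 45.78

45.78 dB


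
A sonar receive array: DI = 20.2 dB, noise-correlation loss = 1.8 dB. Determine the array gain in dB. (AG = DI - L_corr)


AG = DI - L_corr = 20.2 - 1.8 = 18.4

18.4 dB


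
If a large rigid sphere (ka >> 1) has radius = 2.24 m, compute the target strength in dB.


TS = 10*log10(2.24^2 / 4) = 10*log10(1.2544) = 0.98

0.98 dB


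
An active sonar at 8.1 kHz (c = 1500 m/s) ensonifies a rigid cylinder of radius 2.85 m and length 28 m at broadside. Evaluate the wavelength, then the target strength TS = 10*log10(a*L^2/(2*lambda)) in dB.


Step 1: lambda = c/f = 1500/8100 = 0.18519 m
Step 2: TS = 10*log10(a*L^2/(2*lambda)) = 10*log10(2.85*28^2/(2*0.18519)) = 37.81

37.81 dB


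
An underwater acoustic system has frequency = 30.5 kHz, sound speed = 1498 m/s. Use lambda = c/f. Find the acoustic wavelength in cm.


4.91 cm


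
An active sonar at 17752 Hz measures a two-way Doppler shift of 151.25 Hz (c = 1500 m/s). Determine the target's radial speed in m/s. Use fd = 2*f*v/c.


From fd = 2*f*v/c, v = c*fd/(2*f) = 1500 * 151.25 / (2*17752) = 6.39

6.39 m/s


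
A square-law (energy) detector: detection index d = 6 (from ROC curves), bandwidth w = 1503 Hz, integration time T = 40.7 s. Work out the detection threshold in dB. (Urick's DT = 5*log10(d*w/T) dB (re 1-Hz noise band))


11.73 dB


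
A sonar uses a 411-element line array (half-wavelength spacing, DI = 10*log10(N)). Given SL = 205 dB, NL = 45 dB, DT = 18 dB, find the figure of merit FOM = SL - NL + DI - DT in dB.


168.14 dB


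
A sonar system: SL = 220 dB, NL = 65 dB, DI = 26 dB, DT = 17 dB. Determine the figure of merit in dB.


164 dB


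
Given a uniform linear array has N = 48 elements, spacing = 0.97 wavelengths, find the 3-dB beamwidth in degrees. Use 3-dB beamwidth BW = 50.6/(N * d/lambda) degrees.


1.09 deg


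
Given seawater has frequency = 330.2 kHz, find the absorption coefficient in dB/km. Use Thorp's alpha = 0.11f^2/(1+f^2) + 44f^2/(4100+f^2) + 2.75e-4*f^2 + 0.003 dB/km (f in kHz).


f^2 = 109032.04
alpha = 0.11*109032.04/(1+109032.04) + 44*109032.04/(4100+109032.04) + 2.75e-4*109032.04 + 0.003 = 72.502

72.502 dB/km


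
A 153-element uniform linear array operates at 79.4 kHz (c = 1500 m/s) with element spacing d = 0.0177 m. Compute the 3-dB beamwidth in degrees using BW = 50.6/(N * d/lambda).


Step 1: lambda = 1500/79400 = 0.01889 m
Step 2: d/lambda = 0.0177/0.01889 = 0.937
Step 3: BW = 50.6/(N * d/lambda) = 50.6/(153 * 0.937) = 0.35

0.35 deg


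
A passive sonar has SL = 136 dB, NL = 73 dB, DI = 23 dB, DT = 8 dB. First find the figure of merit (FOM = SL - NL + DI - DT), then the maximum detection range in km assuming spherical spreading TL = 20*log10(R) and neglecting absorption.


Step 1: FOM = SL - NL + DI - DT = 136 - 73 + 23 - 8 = 78 dB
Step 2: at max range FOM = TL = 20*log10(R), so R = 10^(78/20) = 7943.28 m = 7.94 km

7.94 km


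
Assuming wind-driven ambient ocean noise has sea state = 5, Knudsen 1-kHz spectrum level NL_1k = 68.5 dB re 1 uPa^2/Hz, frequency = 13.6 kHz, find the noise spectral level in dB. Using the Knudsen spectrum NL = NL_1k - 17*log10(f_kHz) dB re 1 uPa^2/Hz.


49.23 dB


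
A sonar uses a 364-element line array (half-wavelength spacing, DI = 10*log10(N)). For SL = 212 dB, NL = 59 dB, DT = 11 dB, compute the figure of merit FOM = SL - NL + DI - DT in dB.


Step 1: DI = 10*log10(364) = 25.61 dB
Step 2: FOM = SL - NL + DI - DT = 212 - 59 + 25.61 - 11 = 167.61

167.61 dB


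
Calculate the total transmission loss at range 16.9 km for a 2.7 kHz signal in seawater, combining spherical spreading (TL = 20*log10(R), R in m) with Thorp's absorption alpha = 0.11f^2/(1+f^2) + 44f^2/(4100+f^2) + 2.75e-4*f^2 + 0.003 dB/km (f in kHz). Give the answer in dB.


Step 1 (Thorp): alpha = 0.11*7.29/(1+7.29) + 44*7.29/(4100+7.29) + 2.75e-4*7.29 + 0.003 = 0.1798 dB/km
Step 2: TL_spread = 20*log10(16900) = 84.56 dB
Step 3: TL_abs = alpha*R = 0.1798 * 16.9 = 3.04 dB
Step 4: TL_total = 84.56 + 3.04 = 87.6

87.6 dB


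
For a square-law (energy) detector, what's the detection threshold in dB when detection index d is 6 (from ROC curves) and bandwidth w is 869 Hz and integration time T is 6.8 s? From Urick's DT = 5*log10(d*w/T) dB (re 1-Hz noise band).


DT = 5*log10(d*w/T) = 5*log10(6 * 869 / 6.8) = 5*log10(766.76) = 14.42

14.42 dB
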